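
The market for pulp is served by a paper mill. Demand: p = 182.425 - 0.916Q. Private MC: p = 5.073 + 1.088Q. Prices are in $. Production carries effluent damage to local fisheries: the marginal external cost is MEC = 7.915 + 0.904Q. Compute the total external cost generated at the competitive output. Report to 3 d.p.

$4240.567

Market equilibrium (private): 5.073 + 1.088Q = 182.425 - 0.916Q → Q_m = 88.4990.
Total external cost = ∫₀^{Q_m} (7.915 + 0.904Q) dQ = 7.915×88.4990 + ½×0.904×88.4990² = 4240.5666.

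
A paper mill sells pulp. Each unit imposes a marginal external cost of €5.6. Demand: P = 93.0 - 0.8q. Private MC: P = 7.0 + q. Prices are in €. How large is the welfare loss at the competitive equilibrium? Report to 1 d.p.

DWL = €8.7

Market equilibrium (private): 7.0 + q = 93.0 - 0.8q → q_m = 47.7778.
Social marginal cost = private MC + MEC = 12.6 + q.
Set SMC = demand: 12.6 + q = 93.0 - 0.8q → q* = 44.6667.
Between q* and q_m the wedge SMC − demand runs linearly from 0 to MEC(q_m), so the loss is a triangle.
DWL = ½ × 3.1111 × 5.6000 = 8.7111.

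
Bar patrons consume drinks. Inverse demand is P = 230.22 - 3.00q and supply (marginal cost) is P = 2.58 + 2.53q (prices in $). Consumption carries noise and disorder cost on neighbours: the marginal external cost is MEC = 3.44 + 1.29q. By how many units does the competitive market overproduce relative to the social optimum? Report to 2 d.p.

8.29 units

Market equilibrium (private): 2.58 + 2.53q = 230.22 - 3.00q → q_m = 41.1646.
Social marginal benefit = demand − MEC = 226.78 - 4.29q.
Set SMB = MC: 226.78 - 4.29q = 2.58 + 2.53q → q* = 32.8739.
Gap = |41.1646 − 32.8739| = 8.2907.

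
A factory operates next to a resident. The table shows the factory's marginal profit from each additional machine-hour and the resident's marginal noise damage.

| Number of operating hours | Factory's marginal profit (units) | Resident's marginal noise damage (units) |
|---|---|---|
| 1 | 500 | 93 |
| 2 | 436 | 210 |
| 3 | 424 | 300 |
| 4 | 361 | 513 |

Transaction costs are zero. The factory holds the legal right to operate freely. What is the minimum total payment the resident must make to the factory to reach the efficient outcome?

Left alone the factory would choose level 4 (marginal profit stays positive).
Efficient level: k* = 3 (marginal profit ≥ marginal noise damage through 3).
The resident must at least cover the factory's forgone profit from cutting 4→3: 361 = 361.

361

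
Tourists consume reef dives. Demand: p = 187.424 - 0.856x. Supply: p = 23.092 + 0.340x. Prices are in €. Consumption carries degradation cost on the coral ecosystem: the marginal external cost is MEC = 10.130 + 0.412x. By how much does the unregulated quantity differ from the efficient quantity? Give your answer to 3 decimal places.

Market equilibrium (private): 23.092 + 0.340x = 187.424 - 0.856x → x_m = 137.4013.
Social marginal benefit = demand − MEC = 177.294 - 1.268x.
Set SMB = MC: 177.294 - 1.268x = 23.092 + 0.340x → x* = 95.8968.
Gap = |137.4013 − 95.8968| = 41.5045.

41.505 units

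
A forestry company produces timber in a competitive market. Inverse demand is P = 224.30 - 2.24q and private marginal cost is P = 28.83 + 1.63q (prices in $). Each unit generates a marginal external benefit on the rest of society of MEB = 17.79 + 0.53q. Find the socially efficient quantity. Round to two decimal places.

Social marginal cost = private MC − MEB = 11.04 + 1.10q.
Set SMC = demand: 11.04 + 1.10q = 224.30 - 2.24q → q* = 63.8503.

q* = 63.85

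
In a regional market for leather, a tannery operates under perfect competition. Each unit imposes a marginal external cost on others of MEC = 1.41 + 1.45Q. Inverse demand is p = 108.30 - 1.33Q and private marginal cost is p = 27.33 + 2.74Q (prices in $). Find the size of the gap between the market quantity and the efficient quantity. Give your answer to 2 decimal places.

Market equilibrium (private): 27.33 + 2.74Q = 108.30 - 1.33Q → Q_m = 19.8943.
Social marginal cost = private MC + MEC = 28.74 + 4.19Q.
Set SMC = demand: 28.74 + 4.19Q = 108.30 - 1.33Q → Q* = 14.4130.
Gap = |19.8943 − 14.4130| = 5.4813.

5.48 units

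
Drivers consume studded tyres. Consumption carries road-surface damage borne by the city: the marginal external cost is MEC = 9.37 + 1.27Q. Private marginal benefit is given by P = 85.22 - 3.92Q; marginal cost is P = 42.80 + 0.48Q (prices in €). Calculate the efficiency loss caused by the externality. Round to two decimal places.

Market equilibrium (private): 42.80 + 0.48Q = 85.22 - 3.92Q → Q_m = 9.6409.
Social marginal benefit = demand − MEC = 75.85 - 5.19Q.
Set SMB = MC: 75.85 - 5.19Q = 42.80 + 0.48Q → Q* = 5.8289.
The loss is the area between SMB and MC from Q* to Q_m; with linear curves that's a triangle of height MEC(Q_m).
DWL = ½ × 3.8120 × 21.6140 = 41.1963.

DWL = €41.20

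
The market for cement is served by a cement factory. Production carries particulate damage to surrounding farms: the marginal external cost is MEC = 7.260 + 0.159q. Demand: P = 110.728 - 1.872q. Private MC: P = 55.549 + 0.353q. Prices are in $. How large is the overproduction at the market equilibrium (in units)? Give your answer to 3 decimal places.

4.699 units

Market equilibrium (private): 55.549 + 0.353q = 110.728 - 1.872q → q_m = 24.7996.
Social marginal cost = private MC + MEC = 62.809 + 0.512q.
Set SMC = demand: 62.809 + 0.512q = 110.728 - 1.872q → q* = 20.1003.
Gap = |24.7996 − 20.1003| = 4.6993.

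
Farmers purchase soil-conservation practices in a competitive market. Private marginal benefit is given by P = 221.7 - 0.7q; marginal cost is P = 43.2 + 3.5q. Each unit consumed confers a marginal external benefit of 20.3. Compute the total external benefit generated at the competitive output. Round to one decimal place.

Market equilibrium (private): 43.2 + 3.5q = 221.7 - 0.7q → q_m = 42.5000.
Total external benefit = MEB × q_m = 20.3 × 42.5000 = 862.7500.

862.8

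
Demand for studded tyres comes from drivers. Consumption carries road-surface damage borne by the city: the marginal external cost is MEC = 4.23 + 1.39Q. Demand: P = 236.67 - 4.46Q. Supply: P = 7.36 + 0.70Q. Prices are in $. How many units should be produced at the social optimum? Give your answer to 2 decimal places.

Q* = 34.36

Social marginal benefit = demand − MEC = 232.44 - 5.85Q.
Set SMB = MC: 232.44 - 5.85Q = 7.36 + 0.70Q → Q* = 34.3634.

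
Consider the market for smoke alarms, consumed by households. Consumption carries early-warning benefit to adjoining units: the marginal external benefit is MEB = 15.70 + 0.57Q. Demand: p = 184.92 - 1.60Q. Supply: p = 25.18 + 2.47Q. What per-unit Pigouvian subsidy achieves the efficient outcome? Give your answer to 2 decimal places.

Social marginal benefit = demand + MEB = 200.62 - 1.03Q.
Set SMB = MC: 200.62 - 1.03Q = 25.18 + 2.47Q → Q* = 50.1257.
The Pigouvian subsidy equals MEB at Q*: 15.70 + 0.57×50.1257 = 44.2716.

subsidy = 44.27 per unit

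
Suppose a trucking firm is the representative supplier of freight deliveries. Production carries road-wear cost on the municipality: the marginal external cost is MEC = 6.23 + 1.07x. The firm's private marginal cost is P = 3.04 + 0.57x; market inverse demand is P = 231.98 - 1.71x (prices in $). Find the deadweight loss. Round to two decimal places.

DWL = $1928.53

Market equilibrium (private): 3.04 + 0.57x = 231.98 - 1.71x → x_m = 100.4123.
Social marginal cost = private MC + MEC = 9.27 + 1.64x.
Set SMC = demand: 9.27 + 1.64x = 231.98 - 1.71x → x* = 66.4806.
Height of the DWL triangle at x_m is SMC(x_m) − demand(x_m) = MEC(x_m) = 113.6711.
DWL = ½ × 33.9317 × 113.6711 = 1928.5268.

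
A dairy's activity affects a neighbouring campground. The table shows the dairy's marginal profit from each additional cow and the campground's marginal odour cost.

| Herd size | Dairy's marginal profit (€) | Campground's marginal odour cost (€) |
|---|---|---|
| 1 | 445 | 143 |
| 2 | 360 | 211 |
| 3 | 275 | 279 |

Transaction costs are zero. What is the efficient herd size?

2

Bargaining reaches the level where marginal profit last exceeds marginal odour cost.
That holds through level 2 (360 ≥ 211) but not at 3 (275 < 279).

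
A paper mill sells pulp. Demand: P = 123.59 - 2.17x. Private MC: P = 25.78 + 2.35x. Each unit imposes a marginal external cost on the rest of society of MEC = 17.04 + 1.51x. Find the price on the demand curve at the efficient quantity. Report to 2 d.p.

P = 94.52

Social marginal cost = private MC + MEC = 42.82 + 3.86x.
Set SMC = demand: 42.82 + 3.86x = 123.59 - 2.17x → x* = 13.3947.
Consumer price on the demand curve at x*: 123.59 − 2.17×13.3947 = 94.5235.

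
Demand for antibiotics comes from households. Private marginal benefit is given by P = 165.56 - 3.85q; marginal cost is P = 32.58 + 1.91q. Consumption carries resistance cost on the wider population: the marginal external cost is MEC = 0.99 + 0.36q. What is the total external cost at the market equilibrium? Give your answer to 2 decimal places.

118.80

Market equilibrium (private): 32.58 + 1.91q = 165.56 - 3.85q → q_m = 23.0868.
Total external cost = ∫₀^{q_m} (0.99 + 0.36q) dq = 0.99×23.0868 + ½×0.36×23.0868² = 118.7960.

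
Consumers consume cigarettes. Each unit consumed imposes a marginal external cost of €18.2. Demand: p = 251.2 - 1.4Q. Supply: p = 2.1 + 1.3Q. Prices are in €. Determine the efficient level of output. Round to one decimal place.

Q* = 85.5

Social marginal benefit = demand − MEC = 233.0 - 1.4Q.
Set SMB = MC: 233.0 - 1.4Q = 2.1 + 1.3Q → Q* = 85.5185.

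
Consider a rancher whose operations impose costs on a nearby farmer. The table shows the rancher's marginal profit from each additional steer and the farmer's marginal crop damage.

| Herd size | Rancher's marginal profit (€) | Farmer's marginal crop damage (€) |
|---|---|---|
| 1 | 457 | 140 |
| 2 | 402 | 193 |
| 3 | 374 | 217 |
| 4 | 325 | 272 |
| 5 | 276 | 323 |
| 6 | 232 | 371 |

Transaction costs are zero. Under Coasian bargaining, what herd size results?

4

Bargaining reaches the level where marginal profit last exceeds marginal crop damage.
That holds through level 4 (325 ≥ 272) but not at 5 (276 < 323).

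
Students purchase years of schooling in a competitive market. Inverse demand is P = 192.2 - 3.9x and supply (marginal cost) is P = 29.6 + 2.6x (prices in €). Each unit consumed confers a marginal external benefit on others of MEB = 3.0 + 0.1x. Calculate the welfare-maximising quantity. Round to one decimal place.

Social marginal benefit = demand + MEB = 195.2 - 3.8x.
Set SMB = MC: 195.2 - 3.8x = 29.6 + 2.6x → x* = 25.8750.

x* = 25.9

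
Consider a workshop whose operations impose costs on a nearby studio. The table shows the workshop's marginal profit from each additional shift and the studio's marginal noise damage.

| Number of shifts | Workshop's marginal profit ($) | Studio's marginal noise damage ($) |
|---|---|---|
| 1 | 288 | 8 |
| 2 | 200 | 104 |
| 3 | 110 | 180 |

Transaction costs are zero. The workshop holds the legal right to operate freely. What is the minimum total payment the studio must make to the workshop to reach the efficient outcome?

$110

Left alone the workshop would choose level 3 (marginal profit stays positive).
Efficient level: k* = 2 (marginal profit ≥ marginal noise damage through 2).
The studio must at least cover the workshop's forgone profit from cutting 3→2: 110 = 110.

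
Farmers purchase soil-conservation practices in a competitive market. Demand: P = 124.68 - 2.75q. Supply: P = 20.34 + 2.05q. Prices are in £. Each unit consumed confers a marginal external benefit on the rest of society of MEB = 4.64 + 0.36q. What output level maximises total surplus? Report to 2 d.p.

q* = 24.55

Social marginal benefit = demand + MEB = 129.32 - 2.39q.
Set SMB = MC: 129.32 - 2.39q = 20.34 + 2.05q → q* = 24.5450.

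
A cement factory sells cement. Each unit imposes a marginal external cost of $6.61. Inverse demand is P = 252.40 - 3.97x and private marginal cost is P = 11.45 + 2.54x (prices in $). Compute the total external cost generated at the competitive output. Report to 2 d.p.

Market equilibrium (private): 11.45 + 2.54x = 252.40 - 3.97x → x_m = 37.0123.
Total external cost = MEC × x_m = 6.61 × 37.0123 = 244.6513.

$244.65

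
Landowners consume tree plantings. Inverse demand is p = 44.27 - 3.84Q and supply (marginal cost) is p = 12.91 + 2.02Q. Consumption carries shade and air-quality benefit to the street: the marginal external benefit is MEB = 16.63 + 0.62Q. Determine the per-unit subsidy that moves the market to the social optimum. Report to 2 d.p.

subsidy = 22.31 per unit

Social marginal benefit = demand + MEB = 60.90 - 3.22Q.
Set SMB = MC: 60.90 - 3.22Q = 12.91 + 2.02Q → Q* = 9.1584.
The Pigouvian subsidy equals MEB at Q*: 16.63 + 0.62×9.1584 = 22.3082.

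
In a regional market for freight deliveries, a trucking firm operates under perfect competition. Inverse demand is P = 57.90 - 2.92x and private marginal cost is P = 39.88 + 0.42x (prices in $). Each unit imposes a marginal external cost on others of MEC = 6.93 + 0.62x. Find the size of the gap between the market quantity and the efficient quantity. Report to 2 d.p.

Market equilibrium (private): 39.88 + 0.42x = 57.90 - 2.92x → x_m = 5.3952.
Social marginal cost = private MC + MEC = 46.81 + 1.04x.
Set SMC = demand: 46.81 + 1.04x = 57.90 - 2.92x → x* = 2.8005.
Gap = |5.3952 − 2.8005| = 2.5947.

2.59 units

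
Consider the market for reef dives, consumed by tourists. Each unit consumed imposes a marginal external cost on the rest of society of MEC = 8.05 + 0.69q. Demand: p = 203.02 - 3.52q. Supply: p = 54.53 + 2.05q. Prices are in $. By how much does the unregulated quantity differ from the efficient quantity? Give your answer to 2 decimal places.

Market equilibrium (private): 54.53 + 2.05q = 203.02 - 3.52q → q_m = 26.6589.
Social marginal benefit = demand − MEC = 194.97 - 4.21q.
Set SMB = MC: 194.97 - 4.21q = 54.53 + 2.05q → q* = 22.4345.
Gap = |26.6589 − 22.4345| = 4.2244.

4.22 units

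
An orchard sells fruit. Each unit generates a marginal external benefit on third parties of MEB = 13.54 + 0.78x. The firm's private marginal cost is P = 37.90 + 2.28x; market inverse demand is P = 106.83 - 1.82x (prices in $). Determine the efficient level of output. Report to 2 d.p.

Social marginal cost = private MC − MEB = 24.36 + 1.50x.
Set SMC = demand: 24.36 + 1.50x = 106.83 - 1.82x → x* = 24.8404.

x* = 24.84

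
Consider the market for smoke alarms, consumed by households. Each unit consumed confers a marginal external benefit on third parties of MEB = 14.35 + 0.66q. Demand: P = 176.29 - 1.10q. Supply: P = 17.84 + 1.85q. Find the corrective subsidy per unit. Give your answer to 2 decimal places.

subsidy = 64.15 per unit

Social marginal benefit = demand + MEB = 190.64 - 0.44q.
Set SMB = MC: 190.64 - 0.44q = 17.84 + 1.85q → q* = 75.4585.
The Pigouvian subsidy equals MEB at q*: 14.35 + 0.66×75.4585 = 64.1526.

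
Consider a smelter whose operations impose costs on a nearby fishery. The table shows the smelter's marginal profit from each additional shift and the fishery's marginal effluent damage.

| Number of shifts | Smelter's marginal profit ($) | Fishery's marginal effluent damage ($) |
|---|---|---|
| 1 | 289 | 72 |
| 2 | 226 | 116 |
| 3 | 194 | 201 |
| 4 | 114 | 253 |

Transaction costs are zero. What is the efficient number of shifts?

Bargaining reaches the level where marginal profit last exceeds marginal effluent damage.
That holds through level 2 (226 ≥ 116) but not at 3 (194 < 201).

2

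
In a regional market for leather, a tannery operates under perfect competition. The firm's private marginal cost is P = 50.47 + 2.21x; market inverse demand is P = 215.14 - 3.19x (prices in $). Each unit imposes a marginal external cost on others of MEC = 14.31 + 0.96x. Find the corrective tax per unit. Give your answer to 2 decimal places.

tax = $37.01 per unit

Social marginal cost = private MC + MEC = 64.78 + 3.17x.
Set SMC = demand: 64.78 + 3.17x = 215.14 - 3.19x → x* = 23.6415.
The Pigouvian tax equals MEC at x*: 14.31 + 0.96×23.6415 = 37.0058.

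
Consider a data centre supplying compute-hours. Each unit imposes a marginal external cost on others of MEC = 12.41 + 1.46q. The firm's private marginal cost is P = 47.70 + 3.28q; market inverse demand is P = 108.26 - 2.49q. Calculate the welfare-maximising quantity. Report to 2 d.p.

q* = 6.66

Social marginal cost = private MC + MEC = 60.11 + 4.74q.
Set SMC = demand: 60.11 + 4.74q = 108.26 - 2.49q → q* = 6.6598.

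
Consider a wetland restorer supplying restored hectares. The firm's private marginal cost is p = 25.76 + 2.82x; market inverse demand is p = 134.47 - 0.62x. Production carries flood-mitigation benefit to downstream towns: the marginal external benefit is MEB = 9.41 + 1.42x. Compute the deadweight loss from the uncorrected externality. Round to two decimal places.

DWL = 729.41

Market equilibrium (private): 25.76 + 2.82x = 134.47 - 0.62x → x_m = 31.6017.
Social marginal cost = private MC − MEB = 16.35 + 1.40x.
Set SMC = demand: 16.35 + 1.40x = 134.47 - 0.62x → x* = 58.4752.
Between x* and x_m the wedge demand − SMC runs linearly from 0 to MEB(x_m), so the loss is a triangle.
DWL = ½ × 26.8735 × 54.2845 = 729.4073.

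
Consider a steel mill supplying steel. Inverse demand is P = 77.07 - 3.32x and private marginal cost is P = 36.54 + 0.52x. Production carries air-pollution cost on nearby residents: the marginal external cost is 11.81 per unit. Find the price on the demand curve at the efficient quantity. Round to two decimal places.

Social marginal cost = private MC + MEC = 48.35 + 0.52x.
Set SMC = demand: 48.35 + 0.52x = 77.07 - 3.32x → x* = 7.4792.
Consumer price on the demand curve at x*: 77.07 − 3.32×7.4792 = 52.2391.

P = 52.24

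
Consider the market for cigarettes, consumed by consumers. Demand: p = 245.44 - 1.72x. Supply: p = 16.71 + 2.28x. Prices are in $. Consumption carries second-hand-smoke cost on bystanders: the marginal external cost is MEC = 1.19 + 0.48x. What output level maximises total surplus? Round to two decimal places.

x* = 50.79

Social marginal benefit = demand − MEC = 244.25 - 2.20x.
Set SMB = MC: 244.25 - 2.20x = 16.71 + 2.28x → x* = 50.7902.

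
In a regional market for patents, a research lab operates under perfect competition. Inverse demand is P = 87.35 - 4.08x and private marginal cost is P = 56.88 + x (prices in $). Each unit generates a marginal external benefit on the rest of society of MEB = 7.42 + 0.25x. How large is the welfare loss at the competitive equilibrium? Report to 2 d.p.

DWL = $8.24

Market equilibrium (private): 56.88 + x = 87.35 - 4.08x → x_m = 5.9980.
Social marginal cost = private MC − MEB = 49.46 + 0.75x.
Set SMC = demand: 49.46 + 0.75x = 87.35 - 4.08x → x* = 7.8447.
The loss is the area between SMC and demand from x* to x_m; with linear curves that's a triangle of height MEB(x_m).
DWL = ½ × 1.8467 × 8.9195 = 8.2358.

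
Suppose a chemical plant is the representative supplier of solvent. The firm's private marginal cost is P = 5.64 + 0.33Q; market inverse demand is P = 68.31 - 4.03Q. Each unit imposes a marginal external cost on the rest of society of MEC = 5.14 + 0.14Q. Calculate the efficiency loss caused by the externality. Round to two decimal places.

DWL = 5.68

Market equilibrium (private): 5.64 + 0.33Q = 68.31 - 4.03Q → Q_m = 14.3739.
Social marginal cost = private MC + MEC = 10.78 + 0.47Q.
Set SMC = demand: 10.78 + 0.47Q = 68.31 - 4.03Q → Q* = 12.7844.
The loss is the area between SMC and demand from Q* to Q_m; with linear curves that's a triangle of height MEC(Q_m).
DWL = ½ × 1.5895 × 7.1523 = 5.6843.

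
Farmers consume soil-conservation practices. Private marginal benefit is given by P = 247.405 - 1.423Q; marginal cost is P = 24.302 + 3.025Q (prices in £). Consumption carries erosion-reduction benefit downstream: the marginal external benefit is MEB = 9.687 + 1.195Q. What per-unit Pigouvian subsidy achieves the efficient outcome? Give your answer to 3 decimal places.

Social marginal benefit = demand + MEB = 257.092 - 0.228Q.
Set SMB = MC: 257.092 - 0.228Q = 24.302 + 3.025Q → Q* = 71.5616.
The Pigouvian subsidy equals MEB at Q*: 9.687 + 1.195×71.5616 = 95.2031.

subsidy = £95.203 per unit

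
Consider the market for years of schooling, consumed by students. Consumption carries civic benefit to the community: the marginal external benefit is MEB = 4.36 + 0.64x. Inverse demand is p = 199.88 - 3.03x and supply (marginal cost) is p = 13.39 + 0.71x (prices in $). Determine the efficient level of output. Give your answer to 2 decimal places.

x* = 61.56

Social marginal benefit = demand + MEB = 204.24 - 2.39x.
Set SMB = MC: 204.24 - 2.39x = 13.39 + 0.71x → x* = 61.5645.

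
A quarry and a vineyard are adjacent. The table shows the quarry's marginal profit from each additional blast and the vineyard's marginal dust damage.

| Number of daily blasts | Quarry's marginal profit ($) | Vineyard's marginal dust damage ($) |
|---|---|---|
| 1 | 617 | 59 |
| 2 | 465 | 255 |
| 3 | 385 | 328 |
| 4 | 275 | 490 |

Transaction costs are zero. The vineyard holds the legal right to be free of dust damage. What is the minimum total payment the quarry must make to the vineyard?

$642

Efficient level: marginal profit ≥ marginal dust damage through level 3, so k* = 3.
With the vineyard holding the right, the quarry must at least compensate total damage at k*: 59 + 255 + 328 = 642.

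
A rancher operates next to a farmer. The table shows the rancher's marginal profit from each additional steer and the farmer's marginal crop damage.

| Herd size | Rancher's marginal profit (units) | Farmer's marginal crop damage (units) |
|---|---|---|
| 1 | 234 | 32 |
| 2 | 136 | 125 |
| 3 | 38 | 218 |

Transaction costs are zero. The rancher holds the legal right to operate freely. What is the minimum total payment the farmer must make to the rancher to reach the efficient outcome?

Left alone the rancher would choose level 3 (marginal profit stays positive).
Efficient level: k* = 2 (marginal profit ≥ marginal crop damage through 2).
The farmer must at least cover the rancher's forgone profit from cutting 3→2: 38 = 38.

38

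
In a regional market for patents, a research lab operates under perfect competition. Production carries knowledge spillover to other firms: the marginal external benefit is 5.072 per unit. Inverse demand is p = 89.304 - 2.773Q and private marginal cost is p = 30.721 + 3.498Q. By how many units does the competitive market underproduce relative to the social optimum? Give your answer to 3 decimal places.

0.809 units

Market equilibrium (private): 30.721 + 3.498Q = 89.304 - 2.773Q → Q_m = 9.3419.
Social marginal cost = private MC − MEB = 25.649 + 3.498Q.
Set SMC = demand: 25.649 + 3.498Q = 89.304 - 2.773Q → Q* = 10.1507.
Gap = |9.3419 − 10.1507| = 0.8088.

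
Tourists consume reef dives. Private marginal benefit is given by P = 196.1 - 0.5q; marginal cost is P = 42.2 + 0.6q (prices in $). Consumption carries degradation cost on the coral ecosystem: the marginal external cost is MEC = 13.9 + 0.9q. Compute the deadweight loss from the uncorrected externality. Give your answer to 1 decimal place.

DWL = $4887.3

Market equilibrium (private): 42.2 + 0.6q = 196.1 - 0.5q → q_m = 139.9091.
Social marginal benefit = demand − MEC = 182.2 - 1.4q.
Set SMB = MC: 182.2 - 1.4q = 42.2 + 0.6q → q* = 70.0000.
Between q* and q_m the wedge MC − SMB runs linearly from 0 to MEC(q_m), so the loss is a triangle.
DWL = ½ × 69.9091 × 139.8182 = 4887.2823.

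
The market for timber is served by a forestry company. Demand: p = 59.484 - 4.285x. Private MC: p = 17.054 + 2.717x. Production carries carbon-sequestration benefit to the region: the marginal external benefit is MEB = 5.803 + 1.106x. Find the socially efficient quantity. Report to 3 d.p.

x* = 8.181

Social marginal cost = private MC − MEB = 11.251 + 1.611x.
Set SMC = demand: 11.251 + 1.611x = 59.484 - 4.285x → x* = 8.1806.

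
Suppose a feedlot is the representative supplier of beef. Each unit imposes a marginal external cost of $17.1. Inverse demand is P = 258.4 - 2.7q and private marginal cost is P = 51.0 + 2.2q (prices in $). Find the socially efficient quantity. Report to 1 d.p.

q* = 38.8

Social marginal cost = private MC + MEC = 68.1 + 2.2q.
Set SMC = demand: 68.1 + 2.2q = 258.4 - 2.7q → q* = 38.8367.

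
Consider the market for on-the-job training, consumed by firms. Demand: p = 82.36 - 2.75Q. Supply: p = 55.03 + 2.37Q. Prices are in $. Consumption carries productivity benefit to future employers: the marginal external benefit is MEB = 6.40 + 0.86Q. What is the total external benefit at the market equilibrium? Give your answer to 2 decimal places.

$46.41

Market equilibrium (private): 55.03 + 2.37Q = 82.36 - 2.75Q → Q_m = 5.3379.
Total external benefit = ∫₀^{Q_m} (6.40 + 0.86Q) dQ = 6.40×5.3379 + ½×0.86×5.3379² = 46.4146.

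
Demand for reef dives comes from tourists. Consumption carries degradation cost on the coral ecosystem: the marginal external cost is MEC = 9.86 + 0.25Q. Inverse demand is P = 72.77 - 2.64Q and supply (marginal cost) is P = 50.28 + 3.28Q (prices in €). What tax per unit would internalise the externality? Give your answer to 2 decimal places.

Social marginal benefit = demand − MEC = 62.91 - 2.89Q.
Set SMB = MC: 62.91 - 2.89Q = 50.28 + 3.28Q → Q* = 2.0470.
The Pigouvian tax equals MEC at Q*: 9.86 + 0.25×2.0470 = 10.3718.

tax = €10.37 per unit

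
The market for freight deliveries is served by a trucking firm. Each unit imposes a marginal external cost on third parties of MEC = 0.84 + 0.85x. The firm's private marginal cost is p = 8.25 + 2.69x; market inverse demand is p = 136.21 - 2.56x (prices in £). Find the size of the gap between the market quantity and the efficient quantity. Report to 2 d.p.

3.53 units

Market equilibrium (private): 8.25 + 2.69x = 136.21 - 2.56x → x_m = 24.3733.
Social marginal cost = private MC + MEC = 9.09 + 3.54x.
Set SMC = demand: 9.09 + 3.54x = 136.21 - 2.56x → x* = 20.8393.
Gap = |24.3733 − 20.8393| = 3.5340.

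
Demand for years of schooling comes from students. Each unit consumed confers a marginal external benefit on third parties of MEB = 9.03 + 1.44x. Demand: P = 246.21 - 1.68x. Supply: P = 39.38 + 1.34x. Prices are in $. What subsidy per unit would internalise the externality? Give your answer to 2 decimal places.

Social marginal benefit = demand + MEB = 255.24 - 0.24x.
Set SMB = MC: 255.24 - 0.24x = 39.38 + 1.34x → x* = 136.6203.
The Pigouvian subsidy equals MEB at x*: 9.03 + 1.44×136.6203 = 205.7632.

subsidy = $205.76 per unit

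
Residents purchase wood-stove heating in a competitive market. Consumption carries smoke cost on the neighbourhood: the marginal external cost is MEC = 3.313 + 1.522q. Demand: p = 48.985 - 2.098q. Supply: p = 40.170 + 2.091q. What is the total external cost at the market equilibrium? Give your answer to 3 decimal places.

10.341

Market equilibrium (private): 40.170 + 2.091q = 48.985 - 2.098q → q_m = 2.1043.
Total external cost = ∫₀^{q_m} (3.313 + 1.522q) dq = 3.313×2.1043 + ½×1.522×2.1043² = 10.3413.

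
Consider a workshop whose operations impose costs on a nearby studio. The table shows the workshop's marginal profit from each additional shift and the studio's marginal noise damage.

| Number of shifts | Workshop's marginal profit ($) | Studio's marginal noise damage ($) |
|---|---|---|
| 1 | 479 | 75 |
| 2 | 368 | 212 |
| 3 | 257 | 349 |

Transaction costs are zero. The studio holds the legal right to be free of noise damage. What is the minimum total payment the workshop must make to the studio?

Efficient level: marginal profit ≥ marginal noise damage through level 2, so k* = 2.
With the studio holding the right, the workshop must at least compensate total damage at k*: 75 + 212 = 287.

$287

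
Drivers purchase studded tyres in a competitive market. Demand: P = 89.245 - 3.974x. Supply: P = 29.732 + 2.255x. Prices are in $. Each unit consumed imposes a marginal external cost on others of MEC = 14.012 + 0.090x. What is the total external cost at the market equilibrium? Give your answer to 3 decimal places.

Market equilibrium (private): 29.732 + 2.255x = 89.245 - 3.974x → x_m = 9.5542.
Total external cost = ∫₀^{x_m} (14.012 + 0.090x) dx = 14.012×9.5542 + ½×0.090×9.5542² = 137.9812.

$137.981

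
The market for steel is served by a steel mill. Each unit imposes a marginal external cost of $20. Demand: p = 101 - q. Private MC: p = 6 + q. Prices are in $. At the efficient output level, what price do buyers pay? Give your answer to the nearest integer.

Social marginal cost = private MC + MEC = 26 + q.
Set SMC = demand: 26 + q = 101 - q → q* = 37.5000.
Consumer price on the demand curve at q*: 101 − 1×37.5000 = 63.5000.

P = $64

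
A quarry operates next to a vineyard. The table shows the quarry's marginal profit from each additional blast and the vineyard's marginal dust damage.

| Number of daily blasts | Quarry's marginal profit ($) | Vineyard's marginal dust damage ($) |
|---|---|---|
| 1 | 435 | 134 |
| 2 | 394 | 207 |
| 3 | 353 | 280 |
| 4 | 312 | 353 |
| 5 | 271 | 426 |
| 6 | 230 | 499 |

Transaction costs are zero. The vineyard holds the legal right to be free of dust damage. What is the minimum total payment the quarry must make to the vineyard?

$621

Efficient level: marginal profit ≥ marginal dust damage through level 3, so k* = 3.
With the vineyard holding the right, the quarry must at least compensate total damage at k*: 134 + 207 + 280 = 621.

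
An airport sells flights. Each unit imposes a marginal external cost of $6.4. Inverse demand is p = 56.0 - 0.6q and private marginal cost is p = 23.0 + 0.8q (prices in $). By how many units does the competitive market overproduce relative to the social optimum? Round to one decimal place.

4.6 units

Market equilibrium (private): 23.0 + 0.8q = 56.0 - 0.6q → q_m = 23.5714.
Social marginal cost = private MC + MEC = 29.4 + 0.8q.
Set SMC = demand: 29.4 + 0.8q = 56.0 - 0.6q → q* = 19.0000.
Gap = |23.5714 − 19.0000| = 4.5714.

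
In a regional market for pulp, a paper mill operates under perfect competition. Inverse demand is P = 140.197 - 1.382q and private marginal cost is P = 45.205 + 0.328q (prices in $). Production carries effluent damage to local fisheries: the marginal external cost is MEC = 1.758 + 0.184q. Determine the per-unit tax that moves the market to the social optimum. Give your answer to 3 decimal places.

tax = $10.816 per unit

Social marginal cost = private MC + MEC = 46.963 + 0.512q.
Set SMC = demand: 46.963 + 0.512q = 140.197 - 1.382q → q* = 49.2260.
The Pigouvian tax equals MEC at q*: 1.758 + 0.184×49.2260 = 10.8156.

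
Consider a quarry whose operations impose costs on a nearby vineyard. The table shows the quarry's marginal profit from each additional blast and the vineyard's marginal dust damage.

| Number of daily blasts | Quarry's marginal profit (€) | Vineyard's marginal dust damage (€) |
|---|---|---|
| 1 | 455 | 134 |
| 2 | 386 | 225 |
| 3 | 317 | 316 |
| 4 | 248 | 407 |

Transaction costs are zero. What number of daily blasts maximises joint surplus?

3

Bargaining reaches the level where marginal profit last exceeds marginal dust damage.
That holds through level 3 (317 ≥ 316) but not at 4 (248 < 407).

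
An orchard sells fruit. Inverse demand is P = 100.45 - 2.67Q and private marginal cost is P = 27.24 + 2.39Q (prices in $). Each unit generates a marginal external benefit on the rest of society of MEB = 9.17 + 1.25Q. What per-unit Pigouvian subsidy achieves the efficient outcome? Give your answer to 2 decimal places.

subsidy = $36.20 per unit

Social marginal cost = private MC − MEB = 18.07 + 1.14Q.
Set SMC = demand: 18.07 + 1.14Q = 100.45 - 2.67Q → Q* = 21.6220.
The Pigouvian subsidy equals MEB at Q*: 9.17 + 1.25×21.6220 = 36.1975.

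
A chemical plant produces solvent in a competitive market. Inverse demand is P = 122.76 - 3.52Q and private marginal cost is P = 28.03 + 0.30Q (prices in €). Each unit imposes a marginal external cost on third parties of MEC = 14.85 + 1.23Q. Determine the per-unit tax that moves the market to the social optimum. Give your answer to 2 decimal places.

tax = €34.31 per unit

Social marginal cost = private MC + MEC = 42.88 + 1.53Q.
Set SMC = demand: 42.88 + 1.53Q = 122.76 - 3.52Q → Q* = 15.8178.
The Pigouvian tax equals MEC at Q*: 14.85 + 1.23×15.8178 = 34.3059.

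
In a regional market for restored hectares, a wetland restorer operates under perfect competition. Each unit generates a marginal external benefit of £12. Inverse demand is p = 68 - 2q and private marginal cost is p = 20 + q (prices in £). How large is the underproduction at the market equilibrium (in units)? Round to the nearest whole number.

Market equilibrium (private): 20 + q = 68 - 2q → q_m = 16.0000.
Social marginal cost = private MC − MEB = 8 + q.
Set SMC = demand: 8 + q = 68 - 2q → q* = 20.0000.
Gap = |16.0000 − 20.0000| = 4.0000.

4 units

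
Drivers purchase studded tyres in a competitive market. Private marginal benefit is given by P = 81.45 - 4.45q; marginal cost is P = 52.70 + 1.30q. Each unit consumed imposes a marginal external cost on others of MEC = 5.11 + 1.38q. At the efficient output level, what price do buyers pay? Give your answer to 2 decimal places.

P = 66.70

Social marginal benefit = demand − MEC = 76.34 - 5.83q.
Set SMB = MC: 76.34 - 5.83q = 52.70 + 1.30q → q* = 3.3156.
Consumer price on the demand curve at q*: 81.45 − 4.45×3.3156 = 66.6956.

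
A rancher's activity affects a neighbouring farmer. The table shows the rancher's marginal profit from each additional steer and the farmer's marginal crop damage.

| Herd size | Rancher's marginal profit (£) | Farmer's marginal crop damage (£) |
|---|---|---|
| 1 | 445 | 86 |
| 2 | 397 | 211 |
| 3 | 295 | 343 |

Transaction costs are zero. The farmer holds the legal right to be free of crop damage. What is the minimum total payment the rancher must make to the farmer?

Efficient level: marginal profit ≥ marginal crop damage through level 2, so k* = 2.
With the farmer holding the right, the rancher must at least compensate total damage at k*: 86 + 211 = 297.

£297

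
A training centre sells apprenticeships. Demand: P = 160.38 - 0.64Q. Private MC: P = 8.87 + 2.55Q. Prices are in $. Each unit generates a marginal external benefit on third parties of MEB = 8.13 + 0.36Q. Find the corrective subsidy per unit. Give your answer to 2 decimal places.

subsidy = $28.44 per unit

Social marginal cost = private MC − MEB = 0.74 + 2.19Q.
Set SMC = demand: 0.74 + 2.19Q = 160.38 - 0.64Q → Q* = 56.4099.
The Pigouvian subsidy equals MEB at Q*: 8.13 + 0.36×56.4099 = 28.4376.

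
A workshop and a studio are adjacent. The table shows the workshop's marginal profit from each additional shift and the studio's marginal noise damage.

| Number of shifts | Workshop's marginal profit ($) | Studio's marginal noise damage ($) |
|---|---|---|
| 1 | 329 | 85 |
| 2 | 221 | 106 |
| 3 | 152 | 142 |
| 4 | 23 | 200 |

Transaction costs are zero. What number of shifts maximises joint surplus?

3

Bargaining reaches the level where marginal profit last exceeds marginal noise damage.
That holds through level 3 (152 ≥ 142) but not at 4 (23 < 200).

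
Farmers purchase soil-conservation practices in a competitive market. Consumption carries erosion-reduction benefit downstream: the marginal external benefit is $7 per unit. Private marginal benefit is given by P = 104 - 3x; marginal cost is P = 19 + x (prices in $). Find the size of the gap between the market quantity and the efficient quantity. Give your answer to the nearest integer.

Market equilibrium (private): 19 + x = 104 - 3x → x_m = 21.2500.
Social marginal benefit = demand + MEB = 111 - 3x.
Set SMB = MC: 111 - 3x = 19 + x → x* = 23.0000.
Gap = |21.2500 − 23.0000| = 1.7500.

2 units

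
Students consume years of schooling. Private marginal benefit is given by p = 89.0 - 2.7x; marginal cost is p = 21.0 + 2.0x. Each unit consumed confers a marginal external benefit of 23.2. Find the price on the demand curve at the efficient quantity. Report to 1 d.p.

P = 36.6

Social marginal benefit = demand + MEB = 112.2 - 2.7x.
Set SMB = MC: 112.2 - 2.7x = 21.0 + 2.0x → x* = 19.4043.
Consumer price on the demand curve at x*: 89.0 − 2.7×19.4043 = 36.6084.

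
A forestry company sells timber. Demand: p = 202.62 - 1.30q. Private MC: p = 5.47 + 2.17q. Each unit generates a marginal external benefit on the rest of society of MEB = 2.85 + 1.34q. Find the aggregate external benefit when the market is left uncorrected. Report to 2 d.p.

2324.69

Market equilibrium (private): 5.47 + 2.17q = 202.62 - 1.30q → q_m = 56.8156.
Total external benefit = ∫₀^{q_m} (2.85 + 1.34q) dq = 2.85×56.8156 + ½×1.34×56.8156² = 2324.6928.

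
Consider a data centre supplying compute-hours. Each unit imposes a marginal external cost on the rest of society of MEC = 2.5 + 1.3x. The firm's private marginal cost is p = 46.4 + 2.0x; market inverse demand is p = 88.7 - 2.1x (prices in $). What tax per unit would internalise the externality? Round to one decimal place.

Social marginal cost = private MC + MEC = 48.9 + 3.3x.
Set SMC = demand: 48.9 + 3.3x = 88.7 - 2.1x → x* = 7.3704.
The Pigouvian tax equals MEC at x*: 2.5 + 1.3×7.3704 = 12.0815.

tax = $12.1 per unit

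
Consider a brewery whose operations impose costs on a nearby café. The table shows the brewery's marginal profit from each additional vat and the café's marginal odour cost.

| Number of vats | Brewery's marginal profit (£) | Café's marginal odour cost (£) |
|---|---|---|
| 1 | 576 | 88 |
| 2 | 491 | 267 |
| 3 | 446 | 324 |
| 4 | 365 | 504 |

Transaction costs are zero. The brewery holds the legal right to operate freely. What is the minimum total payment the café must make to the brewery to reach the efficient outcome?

£365

Left alone the brewery would choose level 4 (marginal profit stays positive).
Efficient level: k* = 3 (marginal profit ≥ marginal odour cost through 3).
The café must at least cover the brewery's forgone profit from cutting 4→3: 365 = 365.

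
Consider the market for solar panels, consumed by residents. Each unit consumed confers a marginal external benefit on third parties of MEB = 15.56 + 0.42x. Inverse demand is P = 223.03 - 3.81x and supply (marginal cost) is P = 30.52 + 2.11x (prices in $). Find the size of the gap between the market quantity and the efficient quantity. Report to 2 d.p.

5.31 units

Market equilibrium (private): 30.52 + 2.11x = 223.03 - 3.81x → x_m = 32.5186.
Social marginal benefit = demand + MEB = 238.59 - 3.39x.
Set SMB = MC: 238.59 - 3.39x = 30.52 + 2.11x → x* = 37.8309.
Gap = |32.5186 − 37.8309| = 5.3123.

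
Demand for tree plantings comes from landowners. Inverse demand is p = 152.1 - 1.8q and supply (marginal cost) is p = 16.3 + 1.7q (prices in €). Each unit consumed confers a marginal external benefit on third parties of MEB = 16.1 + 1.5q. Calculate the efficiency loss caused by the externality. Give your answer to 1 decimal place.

Market equilibrium (private): 16.3 + 1.7q = 152.1 - 1.8q → q_m = 38.8000.
Social marginal benefit = demand + MEB = 168.2 - 0.3q.
Set SMB = MC: 168.2 - 0.3q = 16.3 + 1.7q → q* = 75.9500.
The welfare-loss triangle has base |q_m − q*| and height MEB(q_m) (the vertical gap between SMB and MC is zero at q* and MEB at q_m).
DWL = ½ × 37.1500 × 74.3000 = 1380.1225.

DWL = €1380.1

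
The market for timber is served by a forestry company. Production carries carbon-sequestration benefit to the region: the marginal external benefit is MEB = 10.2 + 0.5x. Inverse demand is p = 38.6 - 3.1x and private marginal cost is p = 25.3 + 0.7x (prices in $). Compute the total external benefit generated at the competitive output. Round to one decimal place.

$38.8

Market equilibrium (private): 25.3 + 0.7x = 38.6 - 3.1x → x_m = 3.5000.
Total external benefit = ∫₀^{x_m} (10.2 + 0.5x) dx = 10.2×3.5000 + ½×0.5×3.5000² = 38.7625.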